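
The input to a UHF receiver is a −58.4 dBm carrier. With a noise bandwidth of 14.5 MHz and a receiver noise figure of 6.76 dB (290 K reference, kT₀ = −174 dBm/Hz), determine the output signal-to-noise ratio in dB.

37.2 dB

Noise floor: N = −174 + 10 log₁₀(B) + NF
10 log₁₀(1.45×10⁷) = 71.61 dB
N = −174 + 71.61 + 6.76 = −95.63 dBm
SNR = P_sig − N = −58.4 − (−95.63) = 37.23 dB → 37.2 dB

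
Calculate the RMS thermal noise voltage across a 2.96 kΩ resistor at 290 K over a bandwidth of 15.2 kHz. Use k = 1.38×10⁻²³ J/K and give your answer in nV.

V_n = √(4kTRB)
4kTRB = 4 × 1.38×10⁻²³ × 290 × 2.96×10³ × 1.52×10⁴ = 7.20×10⁻¹³ V²
V_n = √(7.20×10⁻¹³) = 8.49×10⁻⁷ V = 849 nV

849 nV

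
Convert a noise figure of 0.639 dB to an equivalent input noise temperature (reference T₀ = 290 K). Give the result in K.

F = 10^(0.639/10) = 1.15851
T_e = (F − 1)·T₀ = (1.15851 − 1) × 290 = 46.0 K

46.0 K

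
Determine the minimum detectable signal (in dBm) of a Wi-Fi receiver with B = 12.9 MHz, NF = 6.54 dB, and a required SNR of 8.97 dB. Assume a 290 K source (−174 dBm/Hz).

Sensitivity = −174 + 10 log₁₀(B) + NF + SNR_min
= −174 + 71.11 + 6.54 + 8.97
= −87.38 dBm → −87.4 dBm

−87.4 dBm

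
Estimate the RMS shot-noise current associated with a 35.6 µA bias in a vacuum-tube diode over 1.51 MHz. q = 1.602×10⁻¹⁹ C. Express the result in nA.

4.15 nA

I_n = √(2qI·B)
2qI·B = 2 × 1.602×10⁻¹⁹ × 3.56×10⁻⁵ × 1.51×10⁶ = 1.72×10⁻¹⁷ A²
I_n = √(1.72×10⁻¹⁷) = 4.15×10⁻⁹ A = 4.15 nA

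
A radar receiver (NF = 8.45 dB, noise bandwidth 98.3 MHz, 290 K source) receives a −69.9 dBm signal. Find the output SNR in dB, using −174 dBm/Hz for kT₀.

15.7 dB

Noise floor: N = −174 + 10 log₁₀(B) + NF
10 log₁₀(9.83×10⁷) = 79.93 dB
N = −174 + 79.93 + 8.45 = −85.62 dBm
SNR = P_sig − N = −69.9 − (−85.62) = 15.72 dB → 15.7 dB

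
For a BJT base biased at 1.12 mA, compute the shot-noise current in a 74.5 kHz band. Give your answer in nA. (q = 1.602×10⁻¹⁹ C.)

5.17 nA

I_n = √(2qI·B)
2qI·B = 2 × 1.602×10⁻¹⁹ × 1.12×10⁻³ × 7.45×10⁴ = 2.67×10⁻¹⁷ A²
I_n = √(2.67×10⁻¹⁷) = 5.17×10⁻⁹ A = 5.17 nA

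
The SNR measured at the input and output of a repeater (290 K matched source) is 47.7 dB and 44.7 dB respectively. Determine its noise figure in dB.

NF (dB) = SNR_in(dB) − SNR_out(dB) when the source is at T₀
NF = 47.7 − 44.7 = 3.0 dB

3.0 dB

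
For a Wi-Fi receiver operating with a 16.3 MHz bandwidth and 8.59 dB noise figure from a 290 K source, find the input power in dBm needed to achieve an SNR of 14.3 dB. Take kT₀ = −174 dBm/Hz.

Sensitivity = −174 + 10 log₁₀(B) + NF + SNR_min
= −174 + 72.12 + 8.59 + 14.3
= −78.99 dBm → −79.0 dBm

−79.0 dBm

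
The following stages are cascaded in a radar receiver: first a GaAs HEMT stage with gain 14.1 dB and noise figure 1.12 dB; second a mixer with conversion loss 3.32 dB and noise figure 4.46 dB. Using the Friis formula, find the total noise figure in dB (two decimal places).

1.35 dB

Convert to linear (a loss of L dB is a gain of −L dB): F_i = 10^(NF_i/10), G_i = 10^(G_i,dB/10)
  Stage 1: F_1 = 10^(1.12/10) = 1.294, G_1 = 10^(14.1/10) = 25.70
  Stage 2: F_2 = 10^(4.46/10) = 2.793, G_2 = 10^(−3.32/10) = 0.4656
Friis cascade:
  F = 1.294 + (2.793 − 1)/25.70 = 1.364
NF = 10 log₁₀(1.364) = 1.35 dB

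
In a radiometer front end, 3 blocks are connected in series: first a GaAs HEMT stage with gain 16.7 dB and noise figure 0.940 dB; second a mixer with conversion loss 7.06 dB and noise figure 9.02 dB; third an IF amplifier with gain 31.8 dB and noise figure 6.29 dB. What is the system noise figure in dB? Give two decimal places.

2.42 dB

Convert to linear (a loss of L dB is a gain of −L dB): F_i = 10^(NF_i/10), G_i = 10^(G_i,dB/10)
  Stage 1: F_1 = 10^(0.940/10) = 1.242, G_1 = 10^(16.7/10) = 46.77
  Stage 2: F_2 = 10^(9.02/10) = 7.980, G_2 = 10^(−7.06/10) = 0.1968
  Stage 3: F_3 = 10^(6.29/10) = 4.256, G_3 = 10^(31.8/10) = 1514
Friis cascade:
  F = 1.242 + (7.980 − 1)/46.77 + (4.256 − 1)/9.204 = 1.745
NF = 10 log₁₀(1.745) = 2.42 dB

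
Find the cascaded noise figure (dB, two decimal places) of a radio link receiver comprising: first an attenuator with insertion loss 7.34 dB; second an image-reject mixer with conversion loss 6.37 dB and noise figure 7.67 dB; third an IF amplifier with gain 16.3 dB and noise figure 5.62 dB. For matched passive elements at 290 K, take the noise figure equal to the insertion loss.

19.73 dB

Convert to linear (a loss of L dB is a gain of −L dB): F_i = 10^(NF_i/10), G_i = 10^(G_i,dB/10)
  Stage 1: F_1 = 10^(7.34/10) = 5.420, G_1 = 10^(−7.34/10) = 0.1845
  Stage 2: F_2 = 10^(7.67/10) = 5.848, G_2 = 10^(−6.37/10) = 0.2307
  Stage 3: F_3 = 10^(5.62/10) = 3.648, G_3 = 10^(16.3/10) = 42.66
Friis cascade:
  F = 5.420 + (5.848 − 1)/0.1845 + (3.648 − 1)/0.04256 = 93.90
NF = 10 log₁₀(93.90) = 19.73 dB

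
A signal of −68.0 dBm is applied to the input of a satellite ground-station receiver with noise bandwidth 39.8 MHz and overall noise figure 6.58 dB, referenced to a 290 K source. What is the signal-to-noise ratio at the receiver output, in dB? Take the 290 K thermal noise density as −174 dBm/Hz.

23.4 dB

Noise floor: N = −174 + 10 log₁₀(B) + NF
10 log₁₀(3.98×10⁷) = 76 dB
N = −174 + 76 + 6.58 = −91.42 dBm
SNR = P_sig − N = −68.0 − (−91.42) = 23.42 dB → 23.4 dB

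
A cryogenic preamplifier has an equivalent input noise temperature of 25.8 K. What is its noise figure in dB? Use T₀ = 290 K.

0.370 dB

F = 1 + T_e/T₀ = 1 + 25.8/290 = 1.08897
NF = 10 log₁₀(1.08897) = 0.370 dB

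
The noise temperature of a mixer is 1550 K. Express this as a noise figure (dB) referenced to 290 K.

F = 1 + T_e/T₀ = 1 + 1550/290 = 6.34483
NF = 10 log₁₀(6.34483) = 8.02 dB

8.02 dB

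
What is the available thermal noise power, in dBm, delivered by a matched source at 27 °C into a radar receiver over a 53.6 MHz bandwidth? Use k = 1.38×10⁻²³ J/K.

T = 27 °C + 273.15 = 300.15 K
P_n = kTB = 1.38×10⁻²³ × 300.15 × 5.36×10⁷ = 2.22×10⁻¹³ W
In dBm: 10 log₁₀(2.22×10⁻¹³ / 10⁻³) = −96.5 dBm

−96.5 dBm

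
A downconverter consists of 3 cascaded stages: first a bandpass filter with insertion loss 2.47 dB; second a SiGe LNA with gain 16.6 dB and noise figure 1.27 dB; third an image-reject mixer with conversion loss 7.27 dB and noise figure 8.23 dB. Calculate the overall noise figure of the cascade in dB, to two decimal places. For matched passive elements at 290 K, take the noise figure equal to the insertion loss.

Convert to linear (a loss of L dB is a gain of −L dB): F_i = 10^(NF_i/10), G_i = 10^(G_i,dB/10)
  Stage 1: F_1 = 10^(2.47/10) = 1.766, G_1 = 10^(−2.47/10) = 0.5662
  Stage 2: F_2 = 10^(1.27/10) = 1.340, G_2 = 10^(16.6/10) = 45.71
  Stage 3: F_3 = 10^(8.23/10) = 6.653, G_3 = 10^(−7.27/10) = 0.1875
Friis cascade:
  F = 1.766 + (1.340 − 1)/0.5662 + (6.653 − 1)/25.88 = 2.584
NF = 10 log₁₀(2.584) = 4.12 dB

4.12 dB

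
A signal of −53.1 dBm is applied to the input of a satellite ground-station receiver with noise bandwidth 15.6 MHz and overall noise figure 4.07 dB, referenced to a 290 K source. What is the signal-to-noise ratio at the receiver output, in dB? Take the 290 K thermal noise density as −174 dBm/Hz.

44.9 dB

Noise floor: N = −174 + 10 log₁₀(B) + NF
10 log₁₀(1.56×10⁷) = 71.93 dB
N = −174 + 71.93 + 4.07 = −98.00 dBm
SNR = P_sig − N = −53.1 − (−98.00) = 44.90 dB → 44.9 dB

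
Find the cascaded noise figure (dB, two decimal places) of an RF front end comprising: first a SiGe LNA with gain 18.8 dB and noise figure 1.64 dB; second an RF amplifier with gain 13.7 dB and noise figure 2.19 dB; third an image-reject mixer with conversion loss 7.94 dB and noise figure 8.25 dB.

Convert to linear (a loss of L dB is a gain of −L dB): F_i = 10^(NF_i/10), G_i = 10^(G_i,dB/10)
  Stage 1: F_1 = 10^(1.64/10) = 1.459, G_1 = 10^(18.8/10) = 75.86
  Stage 2: F_2 = 10^(2.19/10) = 1.656, G_2 = 10^(13.7/10) = 23.44
  Stage 3: F_3 = 10^(8.25/10) = 6.683, G_3 = 10^(−7.94/10) = 0.1607
Friis cascade:
  F = 1.459 + (1.656 − 1)/75.86 + (6.683 − 1)/1778 = 1.471
NF = 10 log₁₀(1.471) = 1.68 dB

1.68 dB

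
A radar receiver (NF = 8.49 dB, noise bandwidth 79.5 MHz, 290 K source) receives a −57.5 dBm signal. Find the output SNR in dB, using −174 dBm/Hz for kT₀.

29.0 dB

Noise floor: N = −174 + 10 log₁₀(B) + NF
10 log₁₀(7.95×10⁷) = 79 dB
N = −174 + 79 + 8.49 = −86.51 dBm
SNR = P_sig − N = −57.5 − (−86.51) = 29.01 dB → 29.0 dB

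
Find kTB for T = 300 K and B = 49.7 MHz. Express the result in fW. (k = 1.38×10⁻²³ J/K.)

206 fW

P_n = kTB = 1.38×10⁻²³ × 300 × 4.97×10⁷ = 2.06×10⁻¹³ W = 206 fW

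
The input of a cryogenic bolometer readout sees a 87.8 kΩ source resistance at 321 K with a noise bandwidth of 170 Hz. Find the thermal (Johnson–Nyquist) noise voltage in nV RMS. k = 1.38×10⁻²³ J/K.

514 nV

V_n = √(4kTRB)
4kTRB = 4 × 1.38×10⁻²³ × 321 × 8.78×10⁴ × 1.70×10² = 2.64×10⁻¹³ V²
V_n = √(2.64×10⁻¹³) = 5.14×10⁻⁷ V = 514 nV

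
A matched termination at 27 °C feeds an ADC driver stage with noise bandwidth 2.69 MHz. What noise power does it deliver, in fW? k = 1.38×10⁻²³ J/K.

T = 27 °C + 273.15 = 300.15 K
P_n = kTB = 1.38×10⁻²³ × 300.15 × 2.69×10⁶ = 1.11×10⁻¹⁴ W = 11.1 fW

11.1 fW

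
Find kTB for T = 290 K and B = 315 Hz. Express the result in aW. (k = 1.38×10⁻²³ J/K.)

P_n = kTB = 1.38×10⁻²³ × 290 × 3.15×10² = 1.26×10⁻¹⁸ W = 1.26 aW

1.26 aW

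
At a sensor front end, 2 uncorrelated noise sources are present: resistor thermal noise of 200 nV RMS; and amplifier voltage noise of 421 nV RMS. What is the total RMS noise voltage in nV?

466 nV

Uncorrelated sources add in power (mean-square): V_tot = √(ΣV_i²)
V_tot = √[(2.00×10⁻⁷)² + (4.21×10⁻⁷)²] = 4.66×10⁻⁷ V = 466 nV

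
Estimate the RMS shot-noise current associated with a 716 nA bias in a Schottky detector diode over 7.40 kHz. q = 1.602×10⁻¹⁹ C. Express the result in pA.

I_n = √(2qI·B)
2qI·B = 2 × 1.602×10⁻¹⁹ × 7.16×10⁻⁷ × 7.40×10³ = 1.70×10⁻²¹ A²
I_n = √(1.70×10⁻²¹) = 4.12×10⁻¹¹ A = 41.2 pA

41.2 pA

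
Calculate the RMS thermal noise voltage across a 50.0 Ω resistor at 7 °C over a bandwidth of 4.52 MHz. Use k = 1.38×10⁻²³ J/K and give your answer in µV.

T = 7 °C + 273.15 = 280.15 K
V_n = √(4kTRB)
4kTRB = 4 × 1.38×10⁻²³ × 280.15 × 5.00×10¹ × 4.52×10⁶ = 3.49×10⁻¹² V²
V_n = √(3.49×10⁻¹²) = 1.87×10⁻⁶ V = 1.87 µV

1.87 µV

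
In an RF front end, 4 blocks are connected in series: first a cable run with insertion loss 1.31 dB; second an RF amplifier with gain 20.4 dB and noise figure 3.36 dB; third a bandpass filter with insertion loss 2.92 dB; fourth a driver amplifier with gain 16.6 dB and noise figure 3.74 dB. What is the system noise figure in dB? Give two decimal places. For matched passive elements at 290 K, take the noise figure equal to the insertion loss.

Convert to linear (a loss of L dB is a gain of −L dB): F_i = 10^(NF_i/10), G_i = 10^(G_i,dB/10)
  Stage 1: F_1 = 10^(1.31/10) = 1.352, G_1 = 10^(−1.31/10) = 0.7396
  Stage 2: F_2 = 10^(3.36/10) = 2.168, G_2 = 10^(20.4/10) = 109.6
  Stage 3: F_3 = 10^(2.92/10) = 1.959, G_3 = 10^(−2.92/10) = 0.5105
  Stage 4: F_4 = 10^(3.74/10) = 2.366, G_4 = 10^(16.6/10) = 45.71
Friis cascade:
  F = 1.352 + (2.168 − 1)/0.7396 + (1.959 − 1)/81.10 + (2.366 − 1)/41.40 = 2.976
NF = 10 log₁₀(2.976) = 4.74 dB

4.74 dB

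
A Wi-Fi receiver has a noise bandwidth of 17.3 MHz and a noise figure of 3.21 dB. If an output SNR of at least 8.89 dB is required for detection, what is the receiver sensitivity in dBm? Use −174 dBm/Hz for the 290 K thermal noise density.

Sensitivity = −174 + 10 log₁₀(B) + NF + SNR_min
= −174 + 72.38 + 3.21 + 8.89
= −89.52 dBm → −89.5 dBm

−89.5 dBm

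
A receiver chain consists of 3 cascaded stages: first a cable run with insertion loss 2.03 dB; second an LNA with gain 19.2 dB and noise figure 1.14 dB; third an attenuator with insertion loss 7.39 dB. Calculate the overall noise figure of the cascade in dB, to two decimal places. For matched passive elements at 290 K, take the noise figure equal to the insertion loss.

Convert to linear (a loss of L dB is a gain of −L dB): F_i = 10^(NF_i/10), G_i = 10^(G_i,dB/10)
  Stage 1: F_1 = 10^(2.03/10) = 1.596, G_1 = 10^(−2.03/10) = 0.6266
  Stage 2: F_2 = 10^(1.14/10) = 1.300, G_2 = 10^(19.2/10) = 83.18
  Stage 3: F_3 = 10^(7.39/10) = 5.483, G_3 = 10^(−7.39/10) = 0.1824
Friis cascade:
  F = 1.596 + (1.300 − 1)/0.6266 + (5.483 − 1)/52.12 = 2.161
NF = 10 log₁₀(2.161) = 3.35 dB

3.35 dB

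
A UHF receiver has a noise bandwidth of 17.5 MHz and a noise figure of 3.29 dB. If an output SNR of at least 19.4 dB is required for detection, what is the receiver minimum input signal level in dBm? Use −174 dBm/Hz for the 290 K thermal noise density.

Sensitivity = −174 + 10 log₁₀(B) + NF + SNR_min
= −174 + 72.43 + 3.29 + 19.4
= −78.88 dBm → −78.9 dBm

−78.9 dBm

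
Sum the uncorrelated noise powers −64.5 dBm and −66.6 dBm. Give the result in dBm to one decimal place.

Convert to linear, add, convert back:
P₁ = 3.55×10⁻¹⁰ W, P₂ = 2.19×10⁻¹⁰ W
P_tot = 5.74×10⁻¹⁰ W → 10 log₁₀(P_tot / 10⁻³) = −62.4 dBm

−62.4 dBm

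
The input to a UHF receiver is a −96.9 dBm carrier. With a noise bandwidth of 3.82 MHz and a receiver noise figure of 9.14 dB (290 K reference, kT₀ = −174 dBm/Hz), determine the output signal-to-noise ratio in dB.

Noise floor: N = −174 + 10 log₁₀(B) + NF
10 log₁₀(3.82×10⁶) = 65.82 dB
N = −174 + 65.82 + 9.14 = −99.04 dBm
SNR = P_sig − N = −96.9 − (−99.04) = 2.14 dB → 2.1 dB

2.1 dB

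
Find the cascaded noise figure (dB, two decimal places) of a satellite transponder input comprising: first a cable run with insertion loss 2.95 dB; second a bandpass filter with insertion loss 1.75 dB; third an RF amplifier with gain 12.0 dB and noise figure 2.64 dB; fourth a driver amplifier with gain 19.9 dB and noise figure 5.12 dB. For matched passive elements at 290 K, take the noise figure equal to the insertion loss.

Convert to linear (a loss of L dB is a gain of −L dB): F_i = 10^(NF_i/10), G_i = 10^(G_i,dB/10)
  Stage 1: F_1 = 10^(2.95/10) = 1.972, G_1 = 10^(−2.95/10) = 0.5070
  Stage 2: F_2 = 10^(1.75/10) = 1.496, G_2 = 10^(−1.75/10) = 0.6683
  Stage 3: F_3 = 10^(2.64/10) = 1.837, G_3 = 10^(12.0/10) = 15.85
  Stage 4: F_4 = 10^(5.12/10) = 3.251, G_4 = 10^(19.9/10) = 97.72
Friis cascade:
  F = 1.972 + (1.496 − 1)/0.5070 + (1.837 − 1)/0.3388 + (3.251 − 1)/5.370 = 5.839
NF = 10 log₁₀(5.839) = 7.66 dB

7.66 dB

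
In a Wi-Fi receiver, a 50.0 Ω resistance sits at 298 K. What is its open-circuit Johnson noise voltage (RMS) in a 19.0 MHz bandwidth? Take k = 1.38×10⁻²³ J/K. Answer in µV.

V_n = √(4kTRB)
4kTRB = 4 × 1.38×10⁻²³ × 298 × 5.00×10¹ × 1.90×10⁷ = 1.56×10⁻¹¹ V²
V_n = √(1.56×10⁻¹¹) = 3.95×10⁻⁶ V = 3.95 µV

3.95 µV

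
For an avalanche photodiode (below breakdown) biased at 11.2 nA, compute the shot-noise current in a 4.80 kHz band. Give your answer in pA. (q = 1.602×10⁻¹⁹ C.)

4.15 pA

I_n = √(2qI·B)
2qI·B = 2 × 1.602×10⁻¹⁹ × 1.12×10⁻⁸ × 4.80×10³ = 1.72×10⁻²³ A²
I_n = √(1.72×10⁻²³) = 4.15×10⁻¹² A = 4.15 pA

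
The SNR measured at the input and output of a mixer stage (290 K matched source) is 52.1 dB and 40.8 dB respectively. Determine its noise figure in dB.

NF (dB) = SNR_in(dB) − SNR_out(dB) when the source is at T₀
NF = 52.1 − 40.8 = 11.3 dB

11.3 dB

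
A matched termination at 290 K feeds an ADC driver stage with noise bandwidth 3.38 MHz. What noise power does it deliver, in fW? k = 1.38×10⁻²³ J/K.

P_n = kTB = 1.38×10⁻²³ × 290 × 3.38×10⁶ = 1.35×10⁻¹⁴ W = 13.5 fW

13.5 fW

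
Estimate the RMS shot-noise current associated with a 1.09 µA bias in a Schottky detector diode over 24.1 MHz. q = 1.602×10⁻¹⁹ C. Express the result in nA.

2.90 nA

I_n = √(2qI·B)
2qI·B = 2 × 1.602×10⁻¹⁹ × 1.09×10⁻⁶ × 2.41×10⁷ = 8.42×10⁻¹⁸ A²
I_n = √(8.42×10⁻¹⁸) = 2.90×10⁻⁹ A = 2.90 nA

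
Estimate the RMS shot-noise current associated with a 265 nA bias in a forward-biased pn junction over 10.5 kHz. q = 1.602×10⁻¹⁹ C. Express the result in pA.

29.9 pA

I_n = √(2qI·B)
2qI·B = 2 × 1.602×10⁻¹⁹ × 2.65×10⁻⁷ × 1.05×10⁴ = 8.92×10⁻²² A²
I_n = √(8.92×10⁻²²) = 2.99×10⁻¹¹ A = 29.9 pA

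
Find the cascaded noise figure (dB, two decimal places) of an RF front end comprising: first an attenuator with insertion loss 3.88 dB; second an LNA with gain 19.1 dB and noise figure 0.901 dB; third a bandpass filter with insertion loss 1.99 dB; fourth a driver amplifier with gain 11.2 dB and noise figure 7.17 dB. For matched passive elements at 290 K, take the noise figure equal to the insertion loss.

5.08 dB

Convert to linear (a loss of L dB is a gain of −L dB): F_i = 10^(NF_i/10), G_i = 10^(G_i,dB/10)
  Stage 1: F_1 = 10^(3.88/10) = 2.443, G_1 = 10^(−3.88/10) = 0.4093
  Stage 2: F_2 = 10^(0.901/10) = 1.231, G_2 = 10^(19.1/10) = 81.28
  Stage 3: F_3 = 10^(1.99/10) = 1.581, G_3 = 10^(−1.99/10) = 0.6324
  Stage 4: F_4 = 10^(7.17/10) = 5.212, G_4 = 10^(11.2/10) = 13.18
Friis cascade:
  F = 2.443 + (1.231 − 1)/0.4093 + (1.581 − 1)/33.27 + (5.212 − 1)/21.04 = 3.224
NF = 10 log₁₀(3.224) = 5.08 dB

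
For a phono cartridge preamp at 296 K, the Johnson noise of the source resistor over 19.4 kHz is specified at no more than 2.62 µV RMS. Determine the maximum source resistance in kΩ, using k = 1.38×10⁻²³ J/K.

Johnson–Nyquist: V_n = √(4kTRB) ⇒ R = V_n² / (4kTB)
4kTB = 4 × 1.38×10⁻²³ × 296 × 1.94×10⁴ = 3.17×10⁻¹⁶
R = (2.62×10⁻⁶)² / 3.17×10⁻¹⁶ = 2.17×10⁴ Ω = 21.7 kΩ

21.7 kΩ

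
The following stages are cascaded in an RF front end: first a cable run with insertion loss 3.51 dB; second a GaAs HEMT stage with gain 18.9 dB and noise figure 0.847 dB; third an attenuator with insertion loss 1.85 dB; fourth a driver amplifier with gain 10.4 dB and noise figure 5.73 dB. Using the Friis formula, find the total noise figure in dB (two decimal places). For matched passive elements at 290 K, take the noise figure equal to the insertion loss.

Convert to linear (a loss of L dB is a gain of −L dB): F_i = 10^(NF_i/10), G_i = 10^(G_i,dB/10)
  Stage 1: F_1 = 10^(3.51/10) = 2.244, G_1 = 10^(−3.51/10) = 0.4457
  Stage 2: F_2 = 10^(0.847/10) = 1.215, G_2 = 10^(18.9/10) = 77.62
  Stage 3: F_3 = 10^(1.85/10) = 1.531, G_3 = 10^(−1.85/10) = 0.6531
  Stage 4: F_4 = 10^(5.73/10) = 3.741, G_4 = 10^(10.4/10) = 10.96
Friis cascade:
  F = 2.244 + (1.215 − 1)/0.4457 + (1.531 − 1)/34.59 + (3.741 − 1)/22.59 = 2.864
NF = 10 log₁₀(2.864) = 4.57 dB

4.57 dB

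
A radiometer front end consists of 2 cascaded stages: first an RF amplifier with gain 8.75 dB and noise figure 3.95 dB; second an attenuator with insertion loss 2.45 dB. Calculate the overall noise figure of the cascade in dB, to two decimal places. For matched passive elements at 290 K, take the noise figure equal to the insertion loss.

4.12 dB

Convert to linear (a loss of L dB is a gain of −L dB): F_i = 10^(NF_i/10), G_i = 10^(G_i,dB/10)
  Stage 1: F_1 = 10^(3.95/10) = 2.483, G_1 = 10^(8.75/10) = 7.499
  Stage 2: F_2 = 10^(2.45/10) = 1.758, G_2 = 10^(−2.45/10) = 0.5689
Friis cascade:
  F = 2.483 + (1.758 − 1)/7.499 = 2.584
NF = 10 log₁₀(2.584) = 4.12 dB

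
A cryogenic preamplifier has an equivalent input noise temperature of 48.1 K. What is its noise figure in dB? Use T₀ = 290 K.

0.666 dB

F = 1 + T_e/T₀ = 1 + 48.1/290 = 1.16586
NF = 10 log₁₀(1.16586) = 0.666 dB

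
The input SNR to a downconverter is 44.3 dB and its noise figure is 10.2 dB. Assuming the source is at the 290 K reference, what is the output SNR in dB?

34.1 dB

By definition F = SNR_in/SNR_out, so in dB: SNR_out = SNR_in − NF
SNR_out = 44.3 − 10.2 = 34.1 dB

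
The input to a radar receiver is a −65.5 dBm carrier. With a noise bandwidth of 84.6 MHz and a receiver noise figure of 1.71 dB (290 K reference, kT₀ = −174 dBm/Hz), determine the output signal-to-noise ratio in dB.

Noise floor: N = −174 + 10 log₁₀(B) + NF
10 log₁₀(8.46×10⁷) = 79.27 dB
N = −174 + 79.27 + 1.71 = −93.02 dBm
SNR = P_sig − N = −65.5 − (−93.02) = 27.52 dB → 27.5 dB

27.5 dB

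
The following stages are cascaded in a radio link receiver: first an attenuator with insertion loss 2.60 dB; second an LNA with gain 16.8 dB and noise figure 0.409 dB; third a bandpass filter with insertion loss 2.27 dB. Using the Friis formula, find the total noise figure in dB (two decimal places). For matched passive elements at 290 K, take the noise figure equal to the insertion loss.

Convert to linear (a loss of L dB is a gain of −L dB): F_i = 10^(NF_i/10), G_i = 10^(G_i,dB/10)
  Stage 1: F_1 = 10^(2.60/10) = 1.820, G_1 = 10^(−2.60/10) = 0.5495
  Stage 2: F_2 = 10^(0.409/10) = 1.099, G_2 = 10^(16.8/10) = 47.86
  Stage 3: F_3 = 10^(2.27/10) = 1.687, G_3 = 10^(−2.27/10) = 0.5929
Friis cascade:
  F = 1.820 + (1.099 − 1)/0.5495 + (1.687 − 1)/26.30 = 2.026
NF = 10 log₁₀(2.026) = 3.07 dB

3.07 dB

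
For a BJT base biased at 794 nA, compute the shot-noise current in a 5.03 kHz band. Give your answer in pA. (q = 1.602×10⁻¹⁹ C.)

I_n = √(2qI·B)
2qI·B = 2 × 1.602×10⁻¹⁹ × 7.94×10⁻⁷ × 5.03×10³ = 1.28×10⁻²¹ A²
I_n = √(1.28×10⁻²¹) = 3.58×10⁻¹¹ A = 35.8 pA

35.8 pA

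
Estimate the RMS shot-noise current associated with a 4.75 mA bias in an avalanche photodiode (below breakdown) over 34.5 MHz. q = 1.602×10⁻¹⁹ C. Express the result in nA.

I_n = √(2qI·B)
2qI·B = 2 × 1.602×10⁻¹⁹ × 4.75×10⁻³ × 3.45×10⁷ = 5.25×10⁻¹⁴ A²
I_n = √(5.25×10⁻¹⁴) = 2.29×10⁻⁷ A = 229 nA

229 nA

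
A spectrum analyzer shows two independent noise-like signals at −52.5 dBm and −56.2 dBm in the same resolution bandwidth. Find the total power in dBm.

−51.0 dBm

Convert to linear, add, convert back:
P₁ = 5.62×10⁻⁹ W, P₂ = 2.40×10⁻⁹ W
P_tot = 8.02×10⁻⁹ W → 10 log₁₀(P_tot / 10⁻³) = −51.0 dBm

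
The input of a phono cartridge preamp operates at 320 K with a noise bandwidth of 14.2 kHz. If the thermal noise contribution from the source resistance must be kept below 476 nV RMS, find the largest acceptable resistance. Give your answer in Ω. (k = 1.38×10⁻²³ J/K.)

903 Ω

Johnson–Nyquist: V_n = √(4kTRB) ⇒ R = V_n² / (4kTB)
4kTB = 4 × 1.38×10⁻²³ × 320 × 1.42×10⁴ = 2.51×10⁻¹⁶
R = (4.76×10⁻⁷)² / 2.51×10⁻¹⁶ = 9.03×10² Ω = 903 Ω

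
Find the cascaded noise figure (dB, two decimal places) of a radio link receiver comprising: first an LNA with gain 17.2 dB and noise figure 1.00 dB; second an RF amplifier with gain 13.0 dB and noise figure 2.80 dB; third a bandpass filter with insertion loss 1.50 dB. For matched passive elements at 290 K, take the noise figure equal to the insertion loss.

1.06 dB

Convert to linear (a loss of L dB is a gain of −L dB): F_i = 10^(NF_i/10), G_i = 10^(G_i,dB/10)
  Stage 1: F_1 = 10^(1.00/10) = 1.259, G_1 = 10^(17.2/10) = 52.48
  Stage 2: F_2 = 10^(2.80/10) = 1.905, G_2 = 10^(13.0/10) = 19.95
  Stage 3: F_3 = 10^(1.50/10) = 1.413, G_3 = 10^(−1.50/10) = 0.7079
Friis cascade:
  F = 1.259 + (1.905 − 1)/52.48 + (1.413 − 1)/1047 = 1.277
NF = 10 log₁₀(1.277) = 1.06 dB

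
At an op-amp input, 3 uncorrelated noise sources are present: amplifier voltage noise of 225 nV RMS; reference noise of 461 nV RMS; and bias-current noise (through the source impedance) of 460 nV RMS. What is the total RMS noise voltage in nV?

Uncorrelated sources add in power (mean-square): V_tot = √(ΣV_i²)
V_tot = √[(2.25×10⁻⁷)² + (4.61×10⁻⁷)² + (4.60×10⁻⁷)²] = 6.89×10⁻⁷ V = 689 nV

689 nV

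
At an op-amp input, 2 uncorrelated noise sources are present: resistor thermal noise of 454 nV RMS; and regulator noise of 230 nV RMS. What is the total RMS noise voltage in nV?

509 nV

Uncorrelated sources add in power (mean-square): V_tot = √(ΣV_i²)
V_tot = √[(4.54×10⁻⁷)² + (2.30×10⁻⁷)²] = 5.09×10⁻⁷ V = 509 nV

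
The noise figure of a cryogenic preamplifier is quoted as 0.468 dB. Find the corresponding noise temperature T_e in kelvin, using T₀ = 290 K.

33.0 K

F = 10^(0.468/10) = 1.11378
T_e = (F − 1)·T₀ = (1.11378 − 1) × 290 = 33.0 K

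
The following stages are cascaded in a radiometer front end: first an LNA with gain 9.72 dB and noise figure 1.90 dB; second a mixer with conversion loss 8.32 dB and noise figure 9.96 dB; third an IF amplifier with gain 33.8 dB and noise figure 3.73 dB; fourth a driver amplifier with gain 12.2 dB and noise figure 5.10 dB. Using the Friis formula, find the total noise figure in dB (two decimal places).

Convert to linear (a loss of L dB is a gain of −L dB): F_i = 10^(NF_i/10), G_i = 10^(G_i,dB/10)
  Stage 1: F_1 = 10^(1.90/10) = 1.549, G_1 = 10^(9.72/10) = 9.376
  Stage 2: F_2 = 10^(9.96/10) = 9.908, G_2 = 10^(−8.32/10) = 0.1472
  Stage 3: F_3 = 10^(3.73/10) = 2.360, G_3 = 10^(33.8/10) = 2399
  Stage 4: F_4 = 10^(5.10/10) = 3.236, G_4 = 10^(12.2/10) = 16.60
Friis cascade:
  F = 1.549 + (9.908 − 1)/9.376 + (2.360 − 1)/1.380 + (3.236 − 1)/3311 = 3.485
NF = 10 log₁₀(3.485) = 5.42 dB

5.42 dB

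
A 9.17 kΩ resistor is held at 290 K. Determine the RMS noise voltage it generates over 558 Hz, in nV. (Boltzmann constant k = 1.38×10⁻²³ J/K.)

V_n = √(4kTRB)
4kTRB = 4 × 1.38×10⁻²³ × 290 × 9.17×10³ × 5.58×10² = 8.19×10⁻¹⁴ V²
V_n = √(8.19×10⁻¹⁴) = 2.86×10⁻⁷ V = 286 nV

286 nV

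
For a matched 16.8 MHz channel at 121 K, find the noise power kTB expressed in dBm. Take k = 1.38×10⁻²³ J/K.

−105.5 dBm

P_n = kTB = 1.38×10⁻²³ × 121 × 1.68×10⁷ = 2.81×10⁻¹⁴ W
In dBm: 10 log₁₀(2.81×10⁻¹⁴ / 10⁻³) = −105.5 dBm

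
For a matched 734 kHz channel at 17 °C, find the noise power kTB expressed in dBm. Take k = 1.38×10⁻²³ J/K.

T = 17 °C + 273.15 = 290.15 K
P_n = kTB = 1.38×10⁻²³ × 290.15 × 7.34×10⁵ = 2.94×10⁻¹⁵ W
In dBm: 10 log₁₀(2.94×10⁻¹⁵ / 10⁻³) = −115.3 dBm

−115.3 dBm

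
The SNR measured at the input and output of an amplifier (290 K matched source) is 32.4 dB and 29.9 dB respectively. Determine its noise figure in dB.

NF (dB) = SNR_in(dB) − SNR_out(dB) when the source is at T₀
NF = 32.4 − 29.9 = 2.5 dB

2.5 dB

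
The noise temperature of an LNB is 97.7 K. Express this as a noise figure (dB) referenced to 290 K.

1.26 dB

F = 1 + T_e/T₀ = 1 + 97.7/290 = 1.3369
NF = 10 log₁₀(1.3369) = 1.26 dB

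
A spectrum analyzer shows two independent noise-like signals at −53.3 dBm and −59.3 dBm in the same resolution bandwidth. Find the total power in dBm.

Convert to linear, add, convert back:
P₁ = 4.68×10⁻⁹ W, P₂ = 1.17×10⁻⁹ W
P_tot = 5.85×10⁻⁹ W → 10 log₁₀(P_tot / 10⁻³) = −52.3 dBm

−52.3 dBm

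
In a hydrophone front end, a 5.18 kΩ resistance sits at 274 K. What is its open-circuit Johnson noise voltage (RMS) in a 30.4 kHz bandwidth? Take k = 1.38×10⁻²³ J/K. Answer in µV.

V_n = √(4kTRB)
4kTRB = 4 × 1.38×10⁻²³ × 274 × 5.18×10³ × 3.04×10⁴ = 2.38×10⁻¹² V²
V_n = √(2.38×10⁻¹²) = 1.54×10⁻⁶ V = 1.54 µV

1.54 µV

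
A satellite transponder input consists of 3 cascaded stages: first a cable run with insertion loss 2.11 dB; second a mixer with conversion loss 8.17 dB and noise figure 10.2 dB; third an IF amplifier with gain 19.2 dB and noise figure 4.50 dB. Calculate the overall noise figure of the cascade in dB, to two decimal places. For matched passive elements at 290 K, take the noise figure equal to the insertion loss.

15.61 dB

Convert to linear (a loss of L dB is a gain of −L dB): F_i = 10^(NF_i/10), G_i = 10^(G_i,dB/10)
  Stage 1: F_1 = 10^(2.11/10) = 1.626, G_1 = 10^(−2.11/10) = 0.6152
  Stage 2: F_2 = 10^(10.2/10) = 10.47, G_2 = 10^(−8.17/10) = 0.1524
  Stage 3: F_3 = 10^(4.50/10) = 2.818, G_3 = 10^(19.2/10) = 83.18
Friis cascade:
  F = 1.626 + (10.47 − 1)/0.6152 + (2.818 − 1)/0.09376 = 36.42
NF = 10 log₁₀(36.42) = 15.61 dB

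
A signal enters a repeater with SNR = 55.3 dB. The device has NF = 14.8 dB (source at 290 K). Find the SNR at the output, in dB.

40.5 dB

By definition F = SNR_in/SNR_out, so in dB: SNR_out = SNR_in − NF
SNR_out = 55.3 − 14.8 = 40.5 dB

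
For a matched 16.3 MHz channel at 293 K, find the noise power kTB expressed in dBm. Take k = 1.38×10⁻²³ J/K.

P_n = kTB = 1.38×10⁻²³ × 293 × 1.63×10⁷ = 6.59×10⁻¹⁴ W
In dBm: 10 log₁₀(6.59×10⁻¹⁴ / 10⁻³) = −101.8 dBm

−101.8 dBm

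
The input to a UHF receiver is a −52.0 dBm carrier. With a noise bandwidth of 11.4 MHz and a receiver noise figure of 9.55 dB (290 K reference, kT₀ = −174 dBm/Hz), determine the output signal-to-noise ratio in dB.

Noise floor: N = −174 + 10 log₁₀(B) + NF
10 log₁₀(1.14×10⁷) = 70.57 dB
N = −174 + 70.57 + 9.55 = −93.88 dBm
SNR = P_sig − N = −52.0 − (−93.88) = 41.88 dB → 41.9 dB

41.9 dB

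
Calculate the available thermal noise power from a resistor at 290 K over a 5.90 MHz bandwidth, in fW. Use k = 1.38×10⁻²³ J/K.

P_n = kTB = 1.38×10⁻²³ × 290 × 5.90×10⁶ = 2.36×10⁻¹⁴ W = 23.6 fW

23.6 fW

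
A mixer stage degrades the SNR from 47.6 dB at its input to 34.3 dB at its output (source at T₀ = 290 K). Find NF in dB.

NF (dB) = SNR_in(dB) − SNR_out(dB) when the source is at T₀
NF = 47.6 − 34.3 = 13.3 dB

13.3 dB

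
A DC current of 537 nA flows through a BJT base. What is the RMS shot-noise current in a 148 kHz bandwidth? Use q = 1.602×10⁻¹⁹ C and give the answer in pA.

160 pA

I_n = √(2qI·B)
2qI·B = 2 × 1.602×10⁻¹⁹ × 5.37×10⁻⁷ × 1.48×10⁵ = 2.55×10⁻²⁰ A²
I_n = √(2.55×10⁻²⁰) = 1.60×10⁻¹⁰ A = 160 pA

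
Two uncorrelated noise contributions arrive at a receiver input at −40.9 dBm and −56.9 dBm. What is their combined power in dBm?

Convert to linear, add, convert back:
P₁ = 8.13×10⁻⁸ W, P₂ = 2.04×10⁻⁹ W
P_tot = 8.33×10⁻⁸ W → 10 log₁₀(P_tot / 10⁻³) = −40.8 dBm

−40.8 dBm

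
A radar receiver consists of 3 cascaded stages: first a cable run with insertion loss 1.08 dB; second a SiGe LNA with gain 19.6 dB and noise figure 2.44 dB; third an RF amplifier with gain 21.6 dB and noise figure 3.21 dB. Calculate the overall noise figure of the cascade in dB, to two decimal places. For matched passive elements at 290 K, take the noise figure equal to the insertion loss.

3.55 dB

Convert to linear (a loss of L dB is a gain of −L dB): F_i = 10^(NF_i/10), G_i = 10^(G_i,dB/10)
  Stage 1: F_1 = 10^(1.08/10) = 1.282, G_1 = 10^(−1.08/10) = 0.7798
  Stage 2: F_2 = 10^(2.44/10) = 1.754, G_2 = 10^(19.6/10) = 91.20
  Stage 3: F_3 = 10^(3.21/10) = 2.094, G_3 = 10^(21.6/10) = 144.5
Friis cascade:
  F = 1.282 + (1.754 − 1)/0.7798 + (2.094 − 1)/71.12 = 2.264
NF = 10 log₁₀(2.264) = 3.55 dB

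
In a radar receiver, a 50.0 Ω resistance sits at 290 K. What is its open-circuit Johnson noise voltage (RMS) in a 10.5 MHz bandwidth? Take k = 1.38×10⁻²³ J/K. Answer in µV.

2.90 µV

V_n = √(4kTRB)
4kTRB = 4 × 1.38×10⁻²³ × 290 × 5.00×10¹ × 1.05×10⁷ = 8.40×10⁻¹² V²
V_n = √(8.40×10⁻¹²) = 2.90×10⁻⁶ V = 2.90 µV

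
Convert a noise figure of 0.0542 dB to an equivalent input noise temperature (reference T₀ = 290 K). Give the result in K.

3.64 K

F = 10^(0.0542/10) = 1.01256
T_e = (F − 1)·T₀ = (1.01256 − 1) × 290 = 3.64 K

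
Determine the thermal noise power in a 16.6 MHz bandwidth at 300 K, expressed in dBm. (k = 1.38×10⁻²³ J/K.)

−101.6 dBm

P_n = kTB = 1.38×10⁻²³ × 300 × 1.66×10⁷ = 6.87×10⁻¹⁴ W
In dBm: 10 log₁₀(6.87×10⁻¹⁴ / 10⁻³) = −101.6 dBm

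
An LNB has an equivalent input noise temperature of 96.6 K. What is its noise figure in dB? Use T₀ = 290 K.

1.25 dB

F = 1 + T_e/T₀ = 1 + 96.6/290 = 1.3331
NF = 10 log₁₀(1.3331) = 1.25 dB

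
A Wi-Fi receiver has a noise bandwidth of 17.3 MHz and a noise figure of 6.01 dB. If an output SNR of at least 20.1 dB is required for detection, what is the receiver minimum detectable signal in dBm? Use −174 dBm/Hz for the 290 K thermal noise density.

−75.5 dBm

Sensitivity = −174 + 10 log₁₀(B) + NF + SNR_min
= −174 + 72.38 + 6.01 + 20.1
= −75.51 dBm → −75.5 dBm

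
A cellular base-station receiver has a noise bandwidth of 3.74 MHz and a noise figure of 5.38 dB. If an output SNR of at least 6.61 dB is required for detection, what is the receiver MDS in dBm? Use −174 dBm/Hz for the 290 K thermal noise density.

Sensitivity = −174 + 10 log₁₀(B) + NF + SNR_min
= −174 + 65.73 + 5.38 + 6.61
= −96.28 dBm → −96.3 dBm

−96.3 dBm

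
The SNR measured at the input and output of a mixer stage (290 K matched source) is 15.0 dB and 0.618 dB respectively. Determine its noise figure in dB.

14.382 dB

NF (dB) = SNR_in(dB) − SNR_out(dB) when the source is at T₀
NF = 15.0 − 0.618 = 14.382 dB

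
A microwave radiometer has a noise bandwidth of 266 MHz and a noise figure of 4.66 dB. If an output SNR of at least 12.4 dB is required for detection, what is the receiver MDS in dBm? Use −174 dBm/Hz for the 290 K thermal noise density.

−72.7 dBm

Sensitivity = −174 + 10 log₁₀(B) + NF + SNR_min
= −174 + 84.25 + 4.66 + 12.4
= −72.69 dBm → −72.7 dBm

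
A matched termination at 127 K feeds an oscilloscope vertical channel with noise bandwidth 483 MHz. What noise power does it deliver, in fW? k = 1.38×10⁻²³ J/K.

847 fW

P_n = kTB = 1.38×10⁻²³ × 127 × 4.83×10⁸ = 8.47×10⁻¹³ W = 847 fW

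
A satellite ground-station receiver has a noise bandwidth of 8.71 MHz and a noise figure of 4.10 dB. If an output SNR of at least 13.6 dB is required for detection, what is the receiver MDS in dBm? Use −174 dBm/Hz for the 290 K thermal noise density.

Sensitivity = −174 + 10 log₁₀(B) + NF + SNR_min
= −174 + 69.4 + 4.10 + 13.6
= −86.90 dBm → −86.9 dBm

−86.9 dBm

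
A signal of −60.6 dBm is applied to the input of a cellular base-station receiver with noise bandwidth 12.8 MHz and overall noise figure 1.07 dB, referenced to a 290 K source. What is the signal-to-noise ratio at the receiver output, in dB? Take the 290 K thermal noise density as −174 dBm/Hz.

41.3 dB

Noise floor: N = −174 + 10 log₁₀(B) + NF
10 log₁₀(1.28×10⁷) = 71.07 dB
N = −174 + 71.07 + 1.07 = −101.86 dBm
SNR = P_sig − N = −60.6 − (−101.86) = 41.26 dB → 41.3 dB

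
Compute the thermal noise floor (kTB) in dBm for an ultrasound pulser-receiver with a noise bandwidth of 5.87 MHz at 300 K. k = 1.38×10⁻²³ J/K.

P_n = kTB = 1.38×10⁻²³ × 300 × 5.87×10⁶ = 2.43×10⁻¹⁴ W
In dBm: 10 log₁₀(2.43×10⁻¹⁴ / 10⁻³) = −106.1 dBm

−106.1 dBm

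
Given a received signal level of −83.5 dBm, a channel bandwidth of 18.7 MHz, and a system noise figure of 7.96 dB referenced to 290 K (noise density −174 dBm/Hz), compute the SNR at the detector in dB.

9.8 dB

Noise floor: N = −174 + 10 log₁₀(B) + NF
10 log₁₀(1.87×10⁷) = 72.72 dB
N = −174 + 72.72 + 7.96 = −93.32 dBm
SNR = P_sig − N = −83.5 − (−93.32) = 9.82 dB → 9.8 dB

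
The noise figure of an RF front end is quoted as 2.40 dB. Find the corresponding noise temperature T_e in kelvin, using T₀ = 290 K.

F = 10^(2.40/10) = 1.7378
T_e = (F − 1)·T₀ = (1.7378 − 1) × 290 = 214 K

214 K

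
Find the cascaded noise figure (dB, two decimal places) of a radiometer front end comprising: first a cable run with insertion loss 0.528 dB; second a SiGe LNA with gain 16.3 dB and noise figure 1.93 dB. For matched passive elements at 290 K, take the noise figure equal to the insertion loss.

2.46 dB

Convert to linear (a loss of L dB is a gain of −L dB): F_i = 10^(NF_i/10), G_i = 10^(G_i,dB/10)
  Stage 1: F_1 = 10^(0.528/10) = 1.129, G_1 = 10^(−0.528/10) = 0.8855
  Stage 2: F_2 = 10^(1.93/10) = 1.560, G_2 = 10^(16.3/10) = 42.66
Friis cascade:
  F = 1.129 + (1.560 − 1)/0.8855 = 1.761
NF = 10 log₁₀(1.761) = 2.46 dB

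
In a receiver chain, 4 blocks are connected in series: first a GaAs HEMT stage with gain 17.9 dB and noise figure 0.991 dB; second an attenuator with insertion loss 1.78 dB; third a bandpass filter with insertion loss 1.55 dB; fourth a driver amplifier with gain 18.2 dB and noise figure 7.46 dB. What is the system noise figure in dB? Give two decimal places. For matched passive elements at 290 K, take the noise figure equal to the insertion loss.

1.57 dB

Convert to linear (a loss of L dB is a gain of −L dB): F_i = 10^(NF_i/10), G_i = 10^(G_i,dB/10)
  Stage 1: F_1 = 10^(0.991/10) = 1.256, G_1 = 10^(17.9/10) = 61.66
  Stage 2: F_2 = 10^(1.78/10) = 1.507, G_2 = 10^(−1.78/10) = 0.6637
  Stage 3: F_3 = 10^(1.55/10) = 1.429, G_3 = 10^(−1.55/10) = 0.6998
  Stage 4: F_4 = 10^(7.46/10) = 5.572, G_4 = 10^(18.2/10) = 66.07
Friis cascade:
  F = 1.256 + (1.507 − 1)/61.66 + (1.429 − 1)/40.93 + (5.572 − 1)/28.64 = 1.435
NF = 10 log₁₀(1.435) = 1.57 dB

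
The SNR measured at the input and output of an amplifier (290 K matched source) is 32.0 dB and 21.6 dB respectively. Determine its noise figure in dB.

NF (dB) = SNR_in(dB) − SNR_out(dB) when the source is at T₀
NF = 32.0 − 21.6 = 10.4 dB

10.4 dB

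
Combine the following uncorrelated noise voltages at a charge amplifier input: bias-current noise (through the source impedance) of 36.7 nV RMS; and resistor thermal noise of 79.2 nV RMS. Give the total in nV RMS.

87.3 nV

Uncorrelated sources add in power (mean-square): V_tot = √(ΣV_i²)
V_tot = √[(3.67×10⁻⁸)² + (7.92×10⁻⁸)²] = 8.73×10⁻⁸ V = 87.3 nV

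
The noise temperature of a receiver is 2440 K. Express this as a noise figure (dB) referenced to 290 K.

9.74 dB

F = 1 + T_e/T₀ = 1 + 2440/290 = 9.41379
NF = 10 log₁₀(9.41379) = 9.74 dB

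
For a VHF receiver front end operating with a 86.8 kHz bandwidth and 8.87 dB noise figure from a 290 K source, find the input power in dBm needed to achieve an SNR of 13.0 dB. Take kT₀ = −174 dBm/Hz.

Sensitivity = −174 + 10 log₁₀(B) + NF + SNR_min
= −174 + 49.39 + 8.87 + 13.0
= −102.74 dBm → −102.7 dBm

−102.7 dBm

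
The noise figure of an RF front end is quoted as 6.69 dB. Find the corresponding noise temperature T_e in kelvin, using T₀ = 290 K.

F = 10^(6.69/10) = 4.66659
T_e = (F − 1)·T₀ = (4.66659 − 1) × 290 = 1063 K

1063 K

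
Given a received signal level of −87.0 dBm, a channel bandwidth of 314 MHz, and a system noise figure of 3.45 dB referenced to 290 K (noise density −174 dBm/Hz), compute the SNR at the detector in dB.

−1.4 dB

Noise floor: N = −174 + 10 log₁₀(B) + NF
10 log₁₀(3.14×10⁸) = 84.97 dB
N = −174 + 84.97 + 3.45 = −85.58 dBm
SNR = P_sig − N = −87.0 − (−85.58) = −1.42 dB → −1.4 dB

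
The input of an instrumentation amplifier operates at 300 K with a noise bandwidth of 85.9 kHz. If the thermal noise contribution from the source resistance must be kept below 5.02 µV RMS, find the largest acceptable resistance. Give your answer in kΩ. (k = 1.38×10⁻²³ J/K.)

17.7 kΩ

Johnson–Nyquist: V_n = √(4kTRB) ⇒ R = V_n² / (4kTB)
4kTB = 4 × 1.38×10⁻²³ × 300 × 8.59×10⁴ = 1.42×10⁻¹⁵
R = (5.02×10⁻⁶)² / 1.42×10⁻¹⁵ = 1.77×10⁴ Ω = 17.7 kΩ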